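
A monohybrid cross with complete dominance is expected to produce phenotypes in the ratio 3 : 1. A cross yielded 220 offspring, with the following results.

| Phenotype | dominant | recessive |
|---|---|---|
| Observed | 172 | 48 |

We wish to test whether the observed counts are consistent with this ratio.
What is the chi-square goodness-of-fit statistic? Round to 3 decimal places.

1.188

Ratio total = 4. Expected counts: 220×3/4 = 165, 220×1/4 = 55.
dominant: (172 − 165)²/165 = 49/165 = 0.2970
recessive: (48 − 55)²/55 = 49/55 = 0.8909
Sum = 1.188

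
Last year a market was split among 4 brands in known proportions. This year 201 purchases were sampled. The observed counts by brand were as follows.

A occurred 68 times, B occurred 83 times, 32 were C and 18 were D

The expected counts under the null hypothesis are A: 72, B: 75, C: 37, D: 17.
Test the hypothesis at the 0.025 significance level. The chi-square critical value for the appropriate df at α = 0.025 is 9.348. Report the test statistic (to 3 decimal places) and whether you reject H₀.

1.810; do not reject

cat         O        E   (O−E)²/E
A          68       72     0.2222
B          83       75     0.8533
C          32       37     0.6757
D          18       17     0.0588
Sum = 1.810
df = 3. Since 1.810 < 9.348, we do not reject H₀.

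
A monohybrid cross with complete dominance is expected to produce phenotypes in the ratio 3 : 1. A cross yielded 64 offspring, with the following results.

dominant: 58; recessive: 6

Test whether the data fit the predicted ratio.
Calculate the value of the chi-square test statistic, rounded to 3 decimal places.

Ratio total = 4. Expected counts: 64×3/4 = 48, 64×1/4 = 16.
χ² = (58−48)²/48 + (6−16)²/16
   = 2.0833 + 6.2500
Sum = 8.333

8.333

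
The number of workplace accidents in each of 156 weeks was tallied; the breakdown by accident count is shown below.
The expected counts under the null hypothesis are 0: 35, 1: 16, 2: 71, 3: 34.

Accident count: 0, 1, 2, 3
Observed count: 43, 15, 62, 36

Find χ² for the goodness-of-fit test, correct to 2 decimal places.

3.15

cat         O        E   (O−E)²/E
0          43       35      1.829
1          15       16      0.063
2          62       71      1.141
3          36       34      0.118
Sum = 3.15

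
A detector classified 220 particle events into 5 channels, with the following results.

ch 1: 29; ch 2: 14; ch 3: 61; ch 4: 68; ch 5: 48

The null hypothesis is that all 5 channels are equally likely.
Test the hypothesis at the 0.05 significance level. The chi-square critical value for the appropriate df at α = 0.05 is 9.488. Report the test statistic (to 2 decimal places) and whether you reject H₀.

45.59; reject

Expected count for each of the 5 categories: 220/5 = 44.
ch 1: (29 − 44)²/44 = 225/44 = 5.114
ch 2: (14 − 44)²/44 = 900/44 = 20.455
ch 3: (61 − 44)²/44 = 289/44 = 6.568
ch 4: (68 − 44)²/44 = 576/44 = 13.091
ch 5: (48 − 44)²/44 = 16/44 = 0.364
Sum = 45.59
df = 4. Since 45.59 > 9.488, we reject H₀.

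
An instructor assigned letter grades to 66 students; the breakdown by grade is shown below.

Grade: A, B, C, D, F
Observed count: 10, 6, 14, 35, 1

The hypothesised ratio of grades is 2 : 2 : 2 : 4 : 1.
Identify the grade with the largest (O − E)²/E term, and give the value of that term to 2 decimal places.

Ratio total = 11. Expected counts: 66×2/11 = 12, 66×2/11 = 12, 66×2/11 = 12, 66×4/11 = 24, 66×1/11 = 6.
cat         O        E   (O−E)²/E
A          10       12      0.333
B           6       12      3.000
C          14       12      0.333
D          35       24      5.042
F           1        6      4.167
The largest term is for D: 5.04.

D, 5.04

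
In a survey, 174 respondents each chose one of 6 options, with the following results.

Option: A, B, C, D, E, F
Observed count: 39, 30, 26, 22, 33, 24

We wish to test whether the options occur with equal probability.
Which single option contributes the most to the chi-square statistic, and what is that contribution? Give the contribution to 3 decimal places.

A, 3.448

Under H₀ each category has probability 1/6, so each expected count is 174/6 = 29.
cat         O        E   (O−E)²/E
A          39       29     3.4483
B          30       29     0.0345
C          26       29     0.3103
D          22       29     1.6897
E          33       29     0.5517
F          24       29     0.8621
The largest term is for A: 3.448.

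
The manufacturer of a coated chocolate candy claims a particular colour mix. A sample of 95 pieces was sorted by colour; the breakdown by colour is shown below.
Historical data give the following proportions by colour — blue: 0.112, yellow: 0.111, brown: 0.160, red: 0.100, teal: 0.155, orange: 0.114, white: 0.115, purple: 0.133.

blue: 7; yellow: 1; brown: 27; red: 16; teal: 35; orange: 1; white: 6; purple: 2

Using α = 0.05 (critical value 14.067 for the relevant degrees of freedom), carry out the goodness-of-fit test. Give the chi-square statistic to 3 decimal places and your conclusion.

Expected counts E_i = n·p_i: 95×0.112 = 10.64, 95×0.111 = 10.545, 95×0.160 = 15.2, 95×0.100 = 9.5, 95×0.155 = 14.725, 95×0.114 = 10.83, 95×0.115 = 10.925, 95×0.133 = 12.635.
cat         O        E   (O−E)²/E
blue        7    10.64     1.2453
yellow      1   10.545     8.6398
brown      27     15.2     9.1605
red        16      9.5     4.4474
teal       35   14.725    27.9169
orange      1    10.83     8.9223
white       6   10.925     2.2202
purple      2   12.635     8.9516
Sum = 71.504
df = 7. Since 71.504 > 14.067, we reject H₀.

71.504; reject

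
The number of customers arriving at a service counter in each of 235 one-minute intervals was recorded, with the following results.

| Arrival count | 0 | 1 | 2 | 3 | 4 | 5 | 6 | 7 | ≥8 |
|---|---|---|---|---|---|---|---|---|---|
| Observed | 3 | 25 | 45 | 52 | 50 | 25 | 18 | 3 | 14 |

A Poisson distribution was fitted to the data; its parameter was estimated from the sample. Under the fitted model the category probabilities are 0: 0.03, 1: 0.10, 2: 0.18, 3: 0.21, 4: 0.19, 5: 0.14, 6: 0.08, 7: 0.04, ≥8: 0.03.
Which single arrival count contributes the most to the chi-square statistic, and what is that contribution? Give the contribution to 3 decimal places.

≥8, 6.851

Expected counts E_i = n·p_i: 235×0.03 = 7.05, 235×0.10 = 23.5, 235×0.18 = 42.3, 235×0.21 = 49.35, 235×0.19 = 44.65, 235×0.14 = 32.9, 235×0.08 = 18.8, 235×0.04 = 9.4, 235×0.03 = 7.05.
χ² = (3−7.05)²/7.05 + (25−23.5)²/23.5 + (45−42.3)²/42.3 + (52−49.35)²/49.35 + (50−44.65)²/44.65 + (25−32.9)²/32.9 + (18−18.8)²/18.8 + (3−9.4)²/9.4 + (14−7.05)²/7.05
   = 2.3266 + 0.0957 + 0.1723 + 0.1423 + 0.6410 + 1.8970 + 0.0340 + 4.3574 + 6.8514
The largest term is for ≥8: 6.851.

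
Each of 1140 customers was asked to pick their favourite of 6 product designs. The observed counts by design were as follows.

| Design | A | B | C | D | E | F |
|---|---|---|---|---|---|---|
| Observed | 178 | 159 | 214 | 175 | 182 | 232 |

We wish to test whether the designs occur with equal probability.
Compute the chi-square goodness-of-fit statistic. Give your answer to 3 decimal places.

19.653

Under H₀ each category has probability 1/6, so each expected count is 1140/6 = 190.
cat         O        E   (O−E)²/E
A         178      190     0.7579
B         159      190     5.0579
C         214      190     3.0316
D         175      190     1.1842
E         182      190     0.3368
F         232      190     9.2842
Sum = 19.653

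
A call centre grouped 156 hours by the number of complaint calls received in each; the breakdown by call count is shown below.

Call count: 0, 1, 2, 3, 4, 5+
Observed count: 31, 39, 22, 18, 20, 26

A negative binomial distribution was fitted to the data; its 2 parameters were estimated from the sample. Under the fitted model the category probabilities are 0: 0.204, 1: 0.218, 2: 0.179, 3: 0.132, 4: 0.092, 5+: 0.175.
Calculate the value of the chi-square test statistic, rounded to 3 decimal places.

4.622

Expected counts E_i = n·p_i: 156×0.204 = 31.824, 156×0.218 = 34.008, 156×0.179 = 27.924, 156×0.132 = 20.592, 156×0.092 = 14.352, 156×0.175 = 27.3.
0: (31 − 31.824)²/31.824 = 0.678976/31.824 = 0.0213
1: (39 − 34.008)²/34.008 = 24.920064/34.008 = 0.7328
2: (22 − 27.924)²/27.924 = 35.093776/27.924 = 1.2568
3: (18 − 20.592)²/20.592 = 6.718464/20.592 = 0.3263
4: (20 − 14.352)²/14.352 = 31.899904/14.352 = 2.2227
5+: (26 − 27.3)²/27.3 = 1.69/27.3 = 0.0619
Sum = 4.622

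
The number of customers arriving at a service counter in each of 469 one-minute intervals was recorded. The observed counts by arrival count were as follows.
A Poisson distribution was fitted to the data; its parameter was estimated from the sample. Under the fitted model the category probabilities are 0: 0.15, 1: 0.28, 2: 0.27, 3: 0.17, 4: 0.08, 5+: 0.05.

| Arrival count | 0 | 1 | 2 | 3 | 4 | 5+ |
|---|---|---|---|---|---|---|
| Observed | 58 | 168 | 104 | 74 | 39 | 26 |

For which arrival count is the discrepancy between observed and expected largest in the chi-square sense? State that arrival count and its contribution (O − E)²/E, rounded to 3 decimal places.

Expected counts E_i = n·p_i: 469×0.15 = 70.35, 469×0.28 = 131.32, 469×0.27 = 126.63, 469×0.17 = 79.73, 469×0.08 = 37.52, 469×0.05 = 23.45.
cat         O        E   (O−E)²/E
0          58    70.35     2.1681
1         168   131.32    10.2454
2         104   126.63     4.0442
3          74    79.73     0.4118
4          39    37.52     0.0584
5+         26    23.45     0.2773
The largest term is for 1: 10.245.

1, 10.245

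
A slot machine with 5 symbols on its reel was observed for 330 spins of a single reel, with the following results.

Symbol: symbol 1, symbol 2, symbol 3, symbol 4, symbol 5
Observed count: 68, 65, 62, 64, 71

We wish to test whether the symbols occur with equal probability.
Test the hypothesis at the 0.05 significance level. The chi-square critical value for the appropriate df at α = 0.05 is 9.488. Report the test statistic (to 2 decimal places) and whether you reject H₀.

0.76; do not reject

Under H₀ each category has probability 1/5, so each expected count is 330/5 = 66.
symbol 1: (68 − 66)²/66 = 4/66 = 0.061
symbol 2: (65 − 66)²/66 = 1/66 = 0.015
symbol 3: (62 − 66)²/66 = 16/66 = 0.242
symbol 4: (64 − 66)²/66 = 4/66 = 0.061
symbol 5: (71 − 66)²/66 = 25/66 = 0.379
Sum = 0.76
df = 4. Since 0.76 < 9.488, we do not reject H₀.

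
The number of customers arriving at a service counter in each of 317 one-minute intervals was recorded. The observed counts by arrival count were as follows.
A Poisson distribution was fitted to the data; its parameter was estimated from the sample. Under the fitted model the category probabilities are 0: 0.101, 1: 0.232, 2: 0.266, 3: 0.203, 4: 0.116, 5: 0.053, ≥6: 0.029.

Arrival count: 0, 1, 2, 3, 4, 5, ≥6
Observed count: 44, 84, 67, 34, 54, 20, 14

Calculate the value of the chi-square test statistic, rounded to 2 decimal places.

Expected counts E_i = n·p_i: 317×0.101 = 32.017, 317×0.232 = 73.544, 317×0.266 = 84.322, 317×0.203 = 64.351, 317×0.116 = 36.772, 317×0.053 = 16.801, 317×0.029 = 9.193.
cat         O        E   (O−E)²/E
0          44   32.017      4.485
1          84   73.544      1.487
2          67   84.322      3.558
3          34   64.351     14.315
4          54   36.772      8.071
5          20   16.801      0.609
≥6         14    9.193      2.514
Sum = 35.04

35.04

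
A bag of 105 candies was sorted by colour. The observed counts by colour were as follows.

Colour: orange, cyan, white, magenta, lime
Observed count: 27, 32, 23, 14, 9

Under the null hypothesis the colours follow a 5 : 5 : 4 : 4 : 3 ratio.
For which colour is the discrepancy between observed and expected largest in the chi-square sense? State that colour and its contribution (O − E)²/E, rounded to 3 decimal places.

lime, 2.400

Ratio total = 21. Expected counts: 105×5/21 = 25, 105×5/21 = 25, 105×4/21 = 20, 105×4/21 = 20, 105×3/21 = 15.
χ² = (27−25)²/25 + (32−25)²/25 + (23−20)²/20 + (14−20)²/20 + (9−15)²/15
   = 0.1600 + 1.9600 + 0.4500 + 1.8000 + 2.4000
The largest term is for lime: 2.400.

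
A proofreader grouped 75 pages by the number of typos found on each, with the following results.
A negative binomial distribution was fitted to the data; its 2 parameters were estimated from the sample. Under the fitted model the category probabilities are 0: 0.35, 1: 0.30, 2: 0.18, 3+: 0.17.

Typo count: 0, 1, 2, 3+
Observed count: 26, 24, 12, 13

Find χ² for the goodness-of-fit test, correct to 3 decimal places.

Expected counts E_i = n·p_i: 75×0.35 = 26.25, 75×0.30 = 22.5, 75×0.18 = 13.5, 75×0.17 = 12.75.
0: (26 − 26.25)²/26.25 = 0.0625/26.25 = 0.0024
1: (24 − 22.5)²/22.5 = 2.25/22.5 = 0.1000
2: (12 − 13.5)²/13.5 = 2.25/13.5 = 0.1667
3+: (13 − 12.75)²/12.75 = 0.0625/12.75 = 0.0049
Sum = 0.274

0.274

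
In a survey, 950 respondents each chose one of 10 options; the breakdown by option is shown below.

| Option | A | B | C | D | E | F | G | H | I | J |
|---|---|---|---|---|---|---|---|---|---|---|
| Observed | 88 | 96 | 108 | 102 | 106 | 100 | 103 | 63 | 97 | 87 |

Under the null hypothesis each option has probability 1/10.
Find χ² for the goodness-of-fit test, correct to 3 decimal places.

16.526

Under H₀ each category has probability 1/10, so each expected count is 950/10 = 95.
cat         O        E   (O−E)²/E
A          88       95     0.5158
B          96       95     0.0105
C         108       95     1.7789
D         102       95     0.5158
E         106       95     1.2737
F         100       95     0.2632
G         103       95     0.6737
H          63       95    10.7789
I          97       95     0.0421
J          87       95     0.6737
Sum = 16.526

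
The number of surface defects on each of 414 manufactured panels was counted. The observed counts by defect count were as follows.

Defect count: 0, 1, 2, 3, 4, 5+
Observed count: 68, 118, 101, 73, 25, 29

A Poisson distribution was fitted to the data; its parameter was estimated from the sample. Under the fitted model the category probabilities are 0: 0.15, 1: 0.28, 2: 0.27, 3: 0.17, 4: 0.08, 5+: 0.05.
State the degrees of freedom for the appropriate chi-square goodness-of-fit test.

There are k = 6 categories and 1 parameter estimated from the data, so df = 6 − 1 − 1 = 4.

4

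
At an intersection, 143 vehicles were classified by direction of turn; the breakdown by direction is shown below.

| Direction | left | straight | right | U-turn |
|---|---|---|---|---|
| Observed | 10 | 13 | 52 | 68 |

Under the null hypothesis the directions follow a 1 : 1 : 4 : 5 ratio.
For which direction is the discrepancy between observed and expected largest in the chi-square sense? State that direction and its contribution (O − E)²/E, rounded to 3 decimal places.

left, 0.692

Ratio total = 11. Expected counts: 143×1/11 = 13, 143×1/11 = 13, 143×4/11 = 52, 143×5/11 = 65.
cat           O        E   (O−E)²/E
left         10       13     0.6923
straight     13       13     0.0000
right        52       52     0.0000
U-turn       68       65     0.1385
The largest term is for left: 0.692.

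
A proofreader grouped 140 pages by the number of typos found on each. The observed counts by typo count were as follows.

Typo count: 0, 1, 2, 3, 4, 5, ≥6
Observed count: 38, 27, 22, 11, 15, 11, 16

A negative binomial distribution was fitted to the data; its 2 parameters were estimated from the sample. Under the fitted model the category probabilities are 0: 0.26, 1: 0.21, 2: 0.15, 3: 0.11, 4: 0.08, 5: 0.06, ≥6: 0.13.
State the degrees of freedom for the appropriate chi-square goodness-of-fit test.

4

There are k = 7 categories and 2 parameters estimated from the data, so df = 7 − 1 − 2 = 4.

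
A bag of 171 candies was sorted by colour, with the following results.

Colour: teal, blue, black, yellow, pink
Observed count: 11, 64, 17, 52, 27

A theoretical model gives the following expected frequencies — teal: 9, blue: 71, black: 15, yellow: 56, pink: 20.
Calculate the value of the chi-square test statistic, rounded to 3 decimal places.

4.137

cat         O        E   (O−E)²/E
teal       11        9     0.4444
blue       64       71     0.6901
black      17       15     0.2667
yellow     52       56     0.2857
pink       27       20     2.4500
Sum = 4.137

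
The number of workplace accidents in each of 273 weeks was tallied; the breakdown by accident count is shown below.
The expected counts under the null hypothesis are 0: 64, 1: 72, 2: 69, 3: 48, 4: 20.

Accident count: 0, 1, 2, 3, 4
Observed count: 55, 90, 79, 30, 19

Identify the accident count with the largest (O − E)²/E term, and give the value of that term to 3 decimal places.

χ² = (55−64)²/64 + (90−72)²/72 + (79−69)²/69 + (30−48)²/48 + (19−20)²/20
   = 1.2656 + 4.5000 + 1.4493 + 6.7500 + 0.0500
The largest term is for 3: 6.750.

3, 6.750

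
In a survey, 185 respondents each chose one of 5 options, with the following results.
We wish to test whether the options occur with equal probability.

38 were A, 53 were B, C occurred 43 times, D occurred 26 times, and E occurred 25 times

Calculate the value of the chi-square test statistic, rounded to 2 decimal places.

Under H₀ each category has probability 1/5, so each expected count is 185/5 = 37.
A: (38 − 37)²/37 = 1/37 = 0.027
B: (53 − 37)²/37 = 256/37 = 6.919
C: (43 − 37)²/37 = 36/37 = 0.973
D: (26 − 37)²/37 = 121/37 = 3.270
E: (25 − 37)²/37 = 144/37 = 3.892
Sum = 15.08

15.08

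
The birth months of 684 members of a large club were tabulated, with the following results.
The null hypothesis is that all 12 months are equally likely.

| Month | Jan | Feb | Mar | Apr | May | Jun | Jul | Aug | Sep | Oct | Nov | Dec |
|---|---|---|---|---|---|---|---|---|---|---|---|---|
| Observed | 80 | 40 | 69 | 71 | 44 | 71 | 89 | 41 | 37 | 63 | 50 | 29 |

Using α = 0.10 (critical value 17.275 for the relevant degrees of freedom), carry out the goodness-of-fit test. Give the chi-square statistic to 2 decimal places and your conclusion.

Under H₀ each category has probability 1/12, so each expected count is 684/12 = 57.
Jan: (80 − 57)²/57 = 529/57 = 9.281
Feb: (40 − 57)²/57 = 289/57 = 5.070
Mar: (69 − 57)²/57 = 144/57 = 2.526
Apr: (71 − 57)²/57 = 196/57 = 3.439
May: (44 − 57)²/57 = 169/57 = 2.965
Jun: (71 − 57)²/57 = 196/57 = 3.439
Jul: (89 − 57)²/57 = 1024/57 = 17.965
Aug: (41 − 57)²/57 = 256/57 = 4.491
Sep: (37 − 57)²/57 = 400/57 = 7.018
Oct: (63 − 57)²/57 = 36/57 = 0.632
Nov: (50 − 57)²/57 = 49/57 = 0.860
Dec: (29 − 57)²/57 = 784/57 = 13.754
Sum = 71.44
df = 11. Since 71.44 > 17.275, we reject H₀.

71.44; reject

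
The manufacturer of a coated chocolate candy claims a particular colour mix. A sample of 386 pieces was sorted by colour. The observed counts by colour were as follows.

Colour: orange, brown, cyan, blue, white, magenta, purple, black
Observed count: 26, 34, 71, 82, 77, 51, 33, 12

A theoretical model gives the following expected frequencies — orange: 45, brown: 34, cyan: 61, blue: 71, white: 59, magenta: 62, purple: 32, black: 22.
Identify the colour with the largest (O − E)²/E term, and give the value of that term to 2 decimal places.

orange, 8.02

orange: (26 − 45)²/45 = 361/45 = 8.022
brown: (34 − 34)²/34 = 0/34 = 0.000
cyan: (71 − 61)²/61 = 100/61 = 1.639
blue: (82 − 71)²/71 = 121/71 = 1.704
white: (77 − 59)²/59 = 324/59 = 5.492
magenta: (51 − 62)²/62 = 121/62 = 1.952
purple: (33 − 32)²/32 = 1/32 = 0.031
black: (12 − 22)²/22 = 100/22 = 4.545
The largest term is for orange: 8.02.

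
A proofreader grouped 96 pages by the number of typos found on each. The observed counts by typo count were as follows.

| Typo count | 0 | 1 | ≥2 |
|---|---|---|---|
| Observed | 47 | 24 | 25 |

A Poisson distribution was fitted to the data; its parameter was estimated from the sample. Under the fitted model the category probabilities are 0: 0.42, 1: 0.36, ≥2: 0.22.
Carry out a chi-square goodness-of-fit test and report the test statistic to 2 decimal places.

5.05

Expected counts E_i = n·p_i: 96×0.42 = 40.32, 96×0.36 = 34.56, 96×0.22 = 21.12.
cat         O        E   (O−E)²/E
0          47    40.32      1.107
1          24    34.56      3.227
≥2         25    21.12      0.713
Sum = 5.05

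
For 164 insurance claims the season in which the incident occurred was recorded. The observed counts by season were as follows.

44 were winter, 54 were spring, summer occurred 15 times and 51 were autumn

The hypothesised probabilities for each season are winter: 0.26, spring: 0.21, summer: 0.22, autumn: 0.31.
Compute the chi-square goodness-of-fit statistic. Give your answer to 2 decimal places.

Expected counts E_i = n·p_i: 164×0.26 = 42.64, 164×0.21 = 34.44, 164×0.22 = 36.08, 164×0.31 = 50.84.
χ² = (44−42.64)²/42.64 + (54−34.44)²/34.44 + (15−36.08)²/36.08 + (51−50.84)²/50.84
   = 0.043 + 11.109 + 12.316 + 0.001
Sum = 23.47

23.47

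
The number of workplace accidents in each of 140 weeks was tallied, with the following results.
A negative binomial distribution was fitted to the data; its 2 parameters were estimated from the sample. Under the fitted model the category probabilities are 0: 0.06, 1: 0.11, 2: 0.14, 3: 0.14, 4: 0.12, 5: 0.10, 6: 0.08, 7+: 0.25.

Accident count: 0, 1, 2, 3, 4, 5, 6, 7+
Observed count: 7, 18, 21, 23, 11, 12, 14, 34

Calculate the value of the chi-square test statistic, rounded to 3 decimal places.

Expected counts E_i = n·p_i: 140×0.06 = 8.4, 140×0.11 = 15.4, 140×0.14 = 19.6, 140×0.14 = 19.6, 140×0.12 = 16.8, 140×0.10 = 14, 140×0.08 = 11.2, 140×0.25 = 35.
χ² = (7−8.4)²/8.4 + (18−15.4)²/15.4 + (21−19.6)²/19.6 + (23−19.6)²/19.6 + (11−16.8)²/16.8 + (12−14)²/14 + (14−11.2)²/11.2 + (34−35)²/35
   = 0.2333 + 0.4390 + 0.1000 + 0.5898 + 2.0024 + 0.2857 + 0.7000 + 0.0286
Sum = 4.379

4.379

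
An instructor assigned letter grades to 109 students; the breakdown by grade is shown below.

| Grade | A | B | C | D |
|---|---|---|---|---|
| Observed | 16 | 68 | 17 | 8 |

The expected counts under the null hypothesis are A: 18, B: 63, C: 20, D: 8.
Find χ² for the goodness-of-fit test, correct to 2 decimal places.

χ² = (16−18)²/18 + (68−63)²/63 + (17−20)²/20 + (8−8)²/8
   = 0.222 + 0.397 + 0.450 + 0.000
Sum = 1.07

1.07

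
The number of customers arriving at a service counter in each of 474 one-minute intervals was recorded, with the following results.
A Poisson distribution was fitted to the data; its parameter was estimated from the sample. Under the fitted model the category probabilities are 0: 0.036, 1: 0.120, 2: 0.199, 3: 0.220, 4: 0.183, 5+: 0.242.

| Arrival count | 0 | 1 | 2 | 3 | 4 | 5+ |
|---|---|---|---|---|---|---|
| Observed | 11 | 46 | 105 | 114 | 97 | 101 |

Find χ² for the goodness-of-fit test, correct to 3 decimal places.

9.201

Expected counts E_i = n·p_i: 474×0.036 = 17.064, 474×0.120 = 56.88, 474×0.199 = 94.326, 474×0.220 = 104.28, 474×0.183 = 86.742, 474×0.242 = 114.708.
0: (11 − 17.064)²/17.064 = 36.772096/17.064 = 2.1550
1: (46 − 56.88)²/56.88 = 118.3744/56.88 = 2.0811
2: (105 − 94.326)²/94.326 = 113.934276/94.326 = 1.2079
3: (114 − 104.28)²/104.28 = 94.4784/104.28 = 0.9060
4: (97 − 86.742)²/86.742 = 105.226564/86.742 = 1.2131
5+: (101 − 114.708)²/114.708 = 187.909264/114.708 = 1.6382
Sum = 9.201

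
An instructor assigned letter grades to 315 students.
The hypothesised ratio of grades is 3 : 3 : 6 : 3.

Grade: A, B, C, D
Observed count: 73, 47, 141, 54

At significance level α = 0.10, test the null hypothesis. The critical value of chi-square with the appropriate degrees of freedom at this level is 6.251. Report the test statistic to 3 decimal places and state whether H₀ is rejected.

8.722; reject

Ratio total = 15. Expected counts: 315×3/15 = 63, 315×3/15 = 63, 315×6/15 = 126, 315×3/15 = 63.
cat         O        E   (O−E)²/E
A          73       63     1.5873
B          47       63     4.0635
C         141      126     1.7857
D          54       63     1.2857
Sum = 8.722
df = 3. Since 8.722 > 6.251, we reject H₀.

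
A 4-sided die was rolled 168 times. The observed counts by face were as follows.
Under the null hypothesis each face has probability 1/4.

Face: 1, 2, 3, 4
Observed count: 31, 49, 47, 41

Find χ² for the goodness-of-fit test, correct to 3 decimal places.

Under H₀ each category has probability 1/4, so each expected count is 168/4 = 42.
χ² = (31−42)²/42 + (49−42)²/42 + (47−42)²/42 + (41−42)²/42
   = 2.8810 + 1.1667 + 0.5952 + 0.0238
Sum = 4.667

4.667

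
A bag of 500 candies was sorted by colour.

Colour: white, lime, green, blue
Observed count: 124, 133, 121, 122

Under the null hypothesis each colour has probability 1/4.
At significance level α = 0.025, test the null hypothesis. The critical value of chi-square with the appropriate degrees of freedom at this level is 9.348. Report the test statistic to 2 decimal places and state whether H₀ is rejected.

Under H₀ each category has probability 1/4, so each expected count is 500/4 = 125.
χ² = (124−125)²/125 + (133−125)²/125 + (121−125)²/125 + (122−125)²/125
   = 0.008 + 0.512 + 0.128 + 0.072
Sum = 0.72
df = 3. Since 0.72 < 9.348, we do not reject H₀.

0.72; do not reject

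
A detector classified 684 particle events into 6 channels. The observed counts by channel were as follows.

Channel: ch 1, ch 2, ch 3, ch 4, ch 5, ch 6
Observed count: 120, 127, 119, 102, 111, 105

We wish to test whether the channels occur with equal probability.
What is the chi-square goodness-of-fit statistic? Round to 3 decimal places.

Under H₀ each category has probability 1/6, so each expected count is 684/6 = 114.
cat         O        E   (O−E)²/E
ch 1      120      114     0.3158
ch 2      127      114     1.4825
ch 3      119      114     0.2193
ch 4      102      114     1.2632
ch 5      111      114     0.0789
ch 6      105      114     0.7105
Sum = 4.070

4.070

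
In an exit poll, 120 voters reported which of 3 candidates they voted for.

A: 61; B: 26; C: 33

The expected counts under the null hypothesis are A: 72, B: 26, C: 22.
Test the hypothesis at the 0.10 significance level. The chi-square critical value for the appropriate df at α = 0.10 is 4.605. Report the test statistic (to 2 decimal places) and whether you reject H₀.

7.18; reject

χ² = (61−72)²/72 + (26−26)²/26 + (33−22)²/22
   = 1.681 + 0.000 + 5.500
Sum = 7.18
df = 2. Since 7.18 > 4.605, we reject H₀.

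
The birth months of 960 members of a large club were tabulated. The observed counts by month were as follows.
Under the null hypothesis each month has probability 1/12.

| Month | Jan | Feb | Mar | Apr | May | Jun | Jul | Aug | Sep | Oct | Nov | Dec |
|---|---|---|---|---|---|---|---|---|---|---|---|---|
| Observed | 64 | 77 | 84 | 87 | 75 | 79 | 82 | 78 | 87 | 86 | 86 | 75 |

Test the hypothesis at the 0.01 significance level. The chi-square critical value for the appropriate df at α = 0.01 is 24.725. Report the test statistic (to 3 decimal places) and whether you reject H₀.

6.375; do not reject

Expected count for each of the 12 categories: 960/12 = 80.
cat         O        E   (O−E)²/E
Jan        64       80     3.2000
Feb        77       80     0.1125
Mar        84       80     0.2000
Apr        87       80     0.6125
May        75       80     0.3125
Jun        79       80     0.0125
Jul        82       80     0.0500
Aug        78       80     0.0500
Sep        87       80     0.6125
Oct        86       80     0.4500
Nov        86       80     0.4500
Dec        75       80     0.3125
Sum = 6.375
df = 11. Since 6.375 < 24.725, we do not reject H₀.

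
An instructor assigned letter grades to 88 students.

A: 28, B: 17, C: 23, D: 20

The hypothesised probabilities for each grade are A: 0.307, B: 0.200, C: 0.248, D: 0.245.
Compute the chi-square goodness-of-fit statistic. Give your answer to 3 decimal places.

Expected counts E_i = n·p_i: 88×0.307 = 27.016, 88×0.200 = 17.6, 88×0.248 = 21.824, 88×0.245 = 21.56.
cat         O        E   (O−E)²/E
A          28   27.016     0.0358
B          17     17.6     0.0205
C          23   21.824     0.0634
D          20    21.56     0.1129
Sum = 0.233

0.233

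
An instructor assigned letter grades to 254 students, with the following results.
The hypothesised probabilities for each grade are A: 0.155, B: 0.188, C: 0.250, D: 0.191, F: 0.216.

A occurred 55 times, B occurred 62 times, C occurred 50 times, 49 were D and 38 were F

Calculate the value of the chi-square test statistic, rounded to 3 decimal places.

Expected counts E_i = n·p_i: 254×0.155 = 39.37, 254×0.188 = 47.752, 254×0.250 = 63.5, 254×0.191 = 48.514, 254×0.216 = 54.864.
cat         O        E   (O−E)²/E
A          55    39.37     6.2052
B          62   47.752     4.2512
C          50     63.5     2.8701
D          49   48.514     0.0049
F          38   54.864     5.1836
Sum = 18.515

18.515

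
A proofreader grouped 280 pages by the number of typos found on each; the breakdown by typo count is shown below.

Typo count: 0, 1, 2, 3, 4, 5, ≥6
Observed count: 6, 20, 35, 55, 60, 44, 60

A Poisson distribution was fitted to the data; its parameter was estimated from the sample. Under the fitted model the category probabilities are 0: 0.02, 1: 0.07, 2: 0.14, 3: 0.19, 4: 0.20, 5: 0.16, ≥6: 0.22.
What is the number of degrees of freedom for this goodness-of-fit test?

5

There are k = 7 categories and 1 parameter estimated from the data, so df = 7 − 1 − 1 = 5.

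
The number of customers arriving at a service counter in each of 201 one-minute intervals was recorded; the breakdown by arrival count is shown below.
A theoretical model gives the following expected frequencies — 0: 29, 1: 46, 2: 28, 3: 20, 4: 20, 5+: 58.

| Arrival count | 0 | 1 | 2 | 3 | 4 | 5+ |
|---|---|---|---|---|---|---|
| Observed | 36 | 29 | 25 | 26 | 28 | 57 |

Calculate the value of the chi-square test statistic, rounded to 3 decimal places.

13.311

0: (36 − 29)²/29 = 49/29 = 1.6897
1: (29 − 46)²/46 = 289/46 = 6.2826
2: (25 − 28)²/28 = 9/28 = 0.3214
3: (26 − 20)²/20 = 36/20 = 1.8000
4: (28 − 20)²/20 = 64/20 = 3.2000
5+: (57 − 58)²/58 = 1/58 = 0.0172
Sum = 13.311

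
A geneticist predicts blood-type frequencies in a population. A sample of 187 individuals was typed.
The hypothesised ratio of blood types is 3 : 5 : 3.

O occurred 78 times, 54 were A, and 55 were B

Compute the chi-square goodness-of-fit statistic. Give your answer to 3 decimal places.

Ratio total = 11. Expected counts: 187×3/11 = 51, 187×5/11 = 85, 187×3/11 = 51.
χ² = (78−51)²/51 + (54−85)²/85 + (55−51)²/51
   = 14.2941 + 11.3059 + 0.3137
Sum = 25.914

25.914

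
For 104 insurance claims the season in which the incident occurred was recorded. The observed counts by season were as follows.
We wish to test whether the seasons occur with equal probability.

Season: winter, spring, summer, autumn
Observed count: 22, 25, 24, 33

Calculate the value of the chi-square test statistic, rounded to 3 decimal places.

2.692

Under H₀ each category has probability 1/4, so each expected count is 104/4 = 26.
χ² = (22−26)²/26 + (25−26)²/26 + (24−26)²/26 + (33−26)²/26
   = 0.6154 + 0.0385 + 0.1538 + 1.8846
Sum = 2.692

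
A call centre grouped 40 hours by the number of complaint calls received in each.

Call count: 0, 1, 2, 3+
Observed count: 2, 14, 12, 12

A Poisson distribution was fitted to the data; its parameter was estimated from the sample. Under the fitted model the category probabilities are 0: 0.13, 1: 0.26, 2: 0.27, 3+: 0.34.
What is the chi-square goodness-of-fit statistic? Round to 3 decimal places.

Expected counts E_i = n·p_i: 40×0.13 = 5.2, 40×0.26 = 10.4, 40×0.27 = 10.8, 40×0.34 = 13.6.
0: (2 − 5.2)²/5.2 = 10.24/5.2 = 1.9692
1: (14 − 10.4)²/10.4 = 12.96/10.4 = 1.2462
2: (12 − 10.8)²/10.8 = 1.44/10.8 = 0.1333
3+: (12 − 13.6)²/13.6 = 2.56/13.6 = 0.1882
Sum = 3.537

3.537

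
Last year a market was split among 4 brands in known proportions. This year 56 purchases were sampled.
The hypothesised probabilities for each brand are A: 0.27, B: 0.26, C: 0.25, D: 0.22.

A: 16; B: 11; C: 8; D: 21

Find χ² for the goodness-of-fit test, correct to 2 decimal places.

Expected counts E_i = n·p_i: 56×0.27 = 15.12, 56×0.26 = 14.56, 56×0.25 = 14, 56×0.22 = 12.32.
χ² = (16−15.12)²/15.12 + (11−14.56)²/14.56 + (8−14)²/14 + (21−12.32)²/12.32
   = 0.051 + 0.870 + 2.571 + 6.115
Sum = 9.61

9.61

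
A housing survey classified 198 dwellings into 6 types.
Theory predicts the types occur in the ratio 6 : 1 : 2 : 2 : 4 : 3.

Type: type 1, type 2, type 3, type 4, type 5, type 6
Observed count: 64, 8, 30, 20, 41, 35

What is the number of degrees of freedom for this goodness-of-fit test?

5

There are k = 6 categories and no parameters were estimated from the data, so df = 6 − 1 = 5.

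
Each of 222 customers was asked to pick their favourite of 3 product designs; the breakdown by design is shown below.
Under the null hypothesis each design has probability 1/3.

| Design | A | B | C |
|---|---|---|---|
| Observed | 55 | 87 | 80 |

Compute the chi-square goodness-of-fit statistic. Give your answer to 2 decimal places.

Under H₀ each category has probability 1/3, so each expected count is 222/3 = 74.
χ² = (55−74)²/74 + (87−74)²/74 + (80−74)²/74
   = 4.878 + 2.284 + 0.486
Sum = 7.65

7.65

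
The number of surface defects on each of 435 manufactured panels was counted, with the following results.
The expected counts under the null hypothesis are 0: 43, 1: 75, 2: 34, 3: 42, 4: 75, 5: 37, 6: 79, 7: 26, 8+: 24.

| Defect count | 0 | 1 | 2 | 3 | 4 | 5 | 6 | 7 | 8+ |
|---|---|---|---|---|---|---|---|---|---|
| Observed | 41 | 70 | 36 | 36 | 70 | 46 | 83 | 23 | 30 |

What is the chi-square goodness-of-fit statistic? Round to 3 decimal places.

0: (41 − 43)²/43 = 4/43 = 0.0930
1: (70 − 75)²/75 = 25/75 = 0.3333
2: (36 − 34)²/34 = 4/34 = 0.1176
3: (36 − 42)²/42 = 36/42 = 0.8571
4: (70 − 75)²/75 = 25/75 = 0.3333
5: (46 − 37)²/37 = 81/37 = 2.1892
6: (83 − 79)²/79 = 16/79 = 0.2025
7: (23 − 26)²/26 = 9/26 = 0.3462
8+: (30 − 24)²/24 = 36/24 = 1.5000
Sum = 5.972

5.972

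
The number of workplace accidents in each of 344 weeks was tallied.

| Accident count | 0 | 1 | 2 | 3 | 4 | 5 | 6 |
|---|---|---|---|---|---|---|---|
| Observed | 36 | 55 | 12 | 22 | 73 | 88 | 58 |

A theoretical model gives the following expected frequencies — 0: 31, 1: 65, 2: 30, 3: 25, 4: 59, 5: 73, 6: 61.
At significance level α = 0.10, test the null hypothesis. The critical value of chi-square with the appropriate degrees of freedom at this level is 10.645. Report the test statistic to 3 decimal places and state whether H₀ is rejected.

0: (36 − 31)²/31 = 25/31 = 0.8065
1: (55 − 65)²/65 = 100/65 = 1.5385
2: (12 − 30)²/30 = 324/30 = 10.8000
3: (22 − 25)²/25 = 9/25 = 0.3600
4: (73 − 59)²/59 = 196/59 = 3.3220
5: (88 − 73)²/73 = 225/73 = 3.0822
6: (58 − 61)²/61 = 9/61 = 0.1475
Sum = 20.057
df = 6. Since 20.057 > 10.645, we reject H₀.

20.057; reject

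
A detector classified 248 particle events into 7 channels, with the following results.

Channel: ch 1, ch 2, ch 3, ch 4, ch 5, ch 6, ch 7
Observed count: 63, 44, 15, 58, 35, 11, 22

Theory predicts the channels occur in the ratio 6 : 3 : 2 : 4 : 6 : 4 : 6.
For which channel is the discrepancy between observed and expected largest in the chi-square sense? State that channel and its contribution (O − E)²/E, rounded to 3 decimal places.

ch 4, 21.125

Ratio total = 31. Expected counts: 248×6/31 = 48, 248×3/31 = 24, 248×2/31 = 16, 248×4/31 = 32, 248×6/31 = 48, 248×4/31 = 32, 248×6/31 = 48.
ch 1: (63 − 48)²/48 = 225/48 = 4.6875
ch 2: (44 − 24)²/24 = 400/24 = 16.6667
ch 3: (15 − 16)²/16 = 1/16 = 0.0625
ch 4: (58 − 32)²/32 = 676/32 = 21.1250
ch 5: (35 − 48)²/48 = 169/48 = 3.5208
ch 6: (11 − 32)²/32 = 441/32 = 13.7813
ch 7: (22 − 48)²/48 = 676/48 = 14.0833
The largest term is for ch 4: 21.125.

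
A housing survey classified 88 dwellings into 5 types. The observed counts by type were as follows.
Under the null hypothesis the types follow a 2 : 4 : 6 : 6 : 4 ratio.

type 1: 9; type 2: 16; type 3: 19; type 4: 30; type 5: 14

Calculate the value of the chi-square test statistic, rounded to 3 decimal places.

2.917

Ratio total = 22. Expected counts: 88×2/22 = 8, 88×4/22 = 16, 88×6/22 = 24, 88×6/22 = 24, 88×4/22 = 16.
cat         O        E   (O−E)²/E
type 1      9        8     0.1250
type 2     16       16     0.0000
type 3     19       24     1.0417
type 4     30       24     1.5000
type 5     14       16     0.2500
Sum = 2.917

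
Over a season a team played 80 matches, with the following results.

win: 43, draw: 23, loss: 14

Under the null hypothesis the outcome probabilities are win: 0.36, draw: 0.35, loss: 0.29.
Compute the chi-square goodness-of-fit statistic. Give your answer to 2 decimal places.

Expected counts E_i = n·p_i: 80×0.36 = 28.8, 80×0.35 = 28, 80×0.29 = 23.2.
win: (43 − 28.8)²/28.8 = 201.64/28.8 = 7.001
draw: (23 − 28)²/28 = 25/28 = 0.893
loss: (14 − 23.2)²/23.2 = 84.64/23.2 = 3.648
Sum = 11.54

11.54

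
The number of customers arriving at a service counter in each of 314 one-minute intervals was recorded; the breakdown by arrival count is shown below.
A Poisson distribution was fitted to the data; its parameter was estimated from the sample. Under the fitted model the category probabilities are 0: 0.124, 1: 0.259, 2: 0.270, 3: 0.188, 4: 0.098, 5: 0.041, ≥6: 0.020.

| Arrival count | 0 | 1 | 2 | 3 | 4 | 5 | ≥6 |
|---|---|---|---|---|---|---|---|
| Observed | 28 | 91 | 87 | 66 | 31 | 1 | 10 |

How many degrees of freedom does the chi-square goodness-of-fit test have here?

There are k = 7 categories and 1 parameter estimated from the data, so df = 7 − 1 − 1 = 5.

5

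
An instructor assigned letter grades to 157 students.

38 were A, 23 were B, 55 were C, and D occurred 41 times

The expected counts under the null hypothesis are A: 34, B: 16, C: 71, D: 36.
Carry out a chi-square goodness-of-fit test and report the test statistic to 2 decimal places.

7.83

cat         O        E   (O−E)²/E
A          38       34      0.471
B          23       16      3.063
C          55       71      3.606
D          41       36      0.694
Sum = 7.83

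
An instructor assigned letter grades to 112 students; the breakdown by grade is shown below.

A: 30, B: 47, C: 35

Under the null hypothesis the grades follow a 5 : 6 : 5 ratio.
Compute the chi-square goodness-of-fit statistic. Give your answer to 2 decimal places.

1.31

Ratio total = 16. Expected counts: 112×5/16 = 35, 112×6/16 = 42, 112×5/16 = 35.
cat         O        E   (O−E)²/E
A          30       35      0.714
B          47       42      0.595
C          35       35      0.000
Sum = 1.31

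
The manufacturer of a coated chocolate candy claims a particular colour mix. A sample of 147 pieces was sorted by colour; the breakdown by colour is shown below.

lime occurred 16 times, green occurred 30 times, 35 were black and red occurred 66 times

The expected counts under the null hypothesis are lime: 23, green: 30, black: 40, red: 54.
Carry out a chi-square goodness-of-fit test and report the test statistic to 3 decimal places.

χ² = (16−23)²/23 + (30−30)²/30 + (35−40)²/40 + (66−54)²/54
   = 2.1304 + 0.0000 + 0.6250 + 2.6667
Sum = 5.422

5.422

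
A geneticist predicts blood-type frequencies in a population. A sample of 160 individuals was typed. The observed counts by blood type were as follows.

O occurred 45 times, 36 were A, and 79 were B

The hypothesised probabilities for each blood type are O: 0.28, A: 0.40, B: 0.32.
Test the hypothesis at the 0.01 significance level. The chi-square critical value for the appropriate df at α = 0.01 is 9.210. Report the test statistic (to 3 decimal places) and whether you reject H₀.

27.345; reject

Expected counts E_i = n·p_i: 160×0.28 = 44.8, 160×0.40 = 64, 160×0.32 = 51.2.
χ² = (45−44.8)²/44.8 + (36−64)²/64 + (79−51.2)²/51.2
   = 0.0009 + 12.2500 + 15.0945
Sum = 27.345
df = 2. Since 27.345 > 9.210, we reject H₀.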